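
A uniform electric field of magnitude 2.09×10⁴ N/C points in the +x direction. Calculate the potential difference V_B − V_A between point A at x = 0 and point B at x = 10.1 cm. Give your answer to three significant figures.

In a uniform field, potential decreases in the direction of E: V_B − V_A = −E·Δx.
V_B − V_A = −(2.09×10⁴ V/m)(0.101 m) = -2110 V.

-2110 V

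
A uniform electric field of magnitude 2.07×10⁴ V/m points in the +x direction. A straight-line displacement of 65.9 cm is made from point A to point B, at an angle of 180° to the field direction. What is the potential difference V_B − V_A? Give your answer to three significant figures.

Only the component of displacement along E changes the potential: ΔV = −E·d·cosθ.
ΔV = −(2.07×10⁴ V/m)(0.659 m)cos180° = 1.36×10⁴ V.

1.36×10⁴ V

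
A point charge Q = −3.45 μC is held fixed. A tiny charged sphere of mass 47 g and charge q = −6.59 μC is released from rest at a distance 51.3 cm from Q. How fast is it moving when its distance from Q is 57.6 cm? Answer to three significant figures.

Only the electrostatic force acts, so mechanical energy is conserved: ½mv² = U₁ − U₂ = kQq(1/r₁ − 1/r₂).
U₁ − U₂ = (8.99×10⁹ N·m²/C²)(-3.45×10⁻⁶ C)(-6.59×10⁻⁶ C)(1/0.513 − 1/0.576) = 0.0436 J.
v = √(2·0.0436/0.0470) = 1.36 m/s.

1.36 m/s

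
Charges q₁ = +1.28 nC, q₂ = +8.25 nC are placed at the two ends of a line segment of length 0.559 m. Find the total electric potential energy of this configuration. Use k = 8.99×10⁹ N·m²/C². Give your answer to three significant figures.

1.70×10⁻⁷ J

The assembly work is the sum of pairwise potential energies, U = Σ_{i<j} kqᵢqⱼ/rᵢⱼ.
The separation is r = 0.559 m.
U = (1.70×10⁻⁷) = 1.70×10⁻⁷ J.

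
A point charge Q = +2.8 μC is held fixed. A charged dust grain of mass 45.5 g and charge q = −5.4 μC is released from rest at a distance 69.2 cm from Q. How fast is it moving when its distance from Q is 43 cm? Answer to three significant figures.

Only the electrostatic force acts, so mechanical energy is conserved: ½mv² = U₁ − U₂ = kQq(1/r₁ − 1/r₂).
U₁ − U₂ = (8.99×10⁹ N·m²/C²)(2.80×10⁻⁶ C)(-5.40×10⁻⁶ C)(1/0.692 − 1/0.430) = 0.120 J.
v = √(2·0.120/0.0455) = 2.29 m/s.

2.29 m/s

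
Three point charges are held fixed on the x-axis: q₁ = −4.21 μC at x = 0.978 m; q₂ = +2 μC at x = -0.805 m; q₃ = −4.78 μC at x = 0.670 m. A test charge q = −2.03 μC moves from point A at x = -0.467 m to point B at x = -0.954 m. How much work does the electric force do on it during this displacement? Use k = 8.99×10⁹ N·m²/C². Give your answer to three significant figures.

The work done by the electric force is W_field = −ΔU = −q(V_B − V_A) = q(V_A − V_B).
At A: distances to the source charges are 1.45 m, 0.338 m, 1.14 m; V_A = Σ kqᵢ/rᵢ = -1.08×10⁴ V.
At B: distances to the source charges are 1.93 m, 0.149 m, 1.62 m; V_B = Σ kqᵢ/rᵢ = 7.46×10⁴ V.
ΔV = V_B − V_A = 8.54×10⁴ V.
W_field = −qΔV = −(-2.03×10⁻⁶ C)(8.54×10⁴ V) = 0.173 J.

0.173 J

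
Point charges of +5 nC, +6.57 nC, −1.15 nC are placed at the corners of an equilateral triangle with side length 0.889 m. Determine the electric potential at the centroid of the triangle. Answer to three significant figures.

Electric potential is a scalar, so the contributions from each charge add algebraically: V = Σ kqᵢ/rᵢ.
The distance from each vertex to the centroid is a/√3 = 0.513 m.
V = k[(5.00×10⁻⁹)/(0.513) + (6.57×10⁻⁹)/(0.513) + (-1.15×10⁻⁹)/(0.513)] = 183 V.

183 V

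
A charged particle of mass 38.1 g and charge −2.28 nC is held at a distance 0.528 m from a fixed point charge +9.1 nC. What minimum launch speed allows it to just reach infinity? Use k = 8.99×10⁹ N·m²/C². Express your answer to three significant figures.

To just escape, total mechanical energy must reach zero at infinity: ½mv²_min + U = 0, so ½mv²_min = −U = |kQq|/r.
|U| = |kQq|/r = (8.99×10⁹ N·m²/C²)(9.10×10⁻⁹)(2.28×10⁻⁹)/(0.528) = 3.53×10⁻⁷ J.
v_min = √(2|U|/m) = √(2·3.53×10⁻⁷/0.0381) = 4.31×10⁻³ m/s.

4.31×10⁻³ m/s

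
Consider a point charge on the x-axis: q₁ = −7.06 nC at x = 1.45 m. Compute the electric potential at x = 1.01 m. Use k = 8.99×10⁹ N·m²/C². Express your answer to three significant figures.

-144 V

The total potential is the scalar sum of each charge's contribution, V = Σ kqᵢ/rᵢ.
V = k[(-7.06×10⁻⁹)/(0.440)] = -144 V.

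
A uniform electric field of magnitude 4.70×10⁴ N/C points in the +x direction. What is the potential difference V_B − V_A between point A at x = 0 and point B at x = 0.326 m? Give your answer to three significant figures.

In a uniform field, potential decreases in the direction of E: V_B − V_A = −E·Δx.
V_B − V_A = −(4.70×10⁴ V/m)(0.326 m) = -1.53×10⁴ V.

-1.53×10⁴ V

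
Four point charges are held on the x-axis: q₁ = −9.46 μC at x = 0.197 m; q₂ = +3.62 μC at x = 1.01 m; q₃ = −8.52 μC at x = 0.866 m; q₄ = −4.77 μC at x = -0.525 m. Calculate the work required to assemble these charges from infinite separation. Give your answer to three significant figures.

-0.498 J

The assembly work is the sum of pairwise potential energies, U = Σ_{i<j} kqᵢqⱼ/rᵢⱼ.
Pair separations: r₁₂ = 0.813 m, r₁₃ = 0.669 m, r₁₄ = 0.722 m, r₂₃ = 0.144 m, r₂₄ = 1.54 m, r₃₄ = 1.39 m.
Summing all 6 pair terms gives U = -0.498 J.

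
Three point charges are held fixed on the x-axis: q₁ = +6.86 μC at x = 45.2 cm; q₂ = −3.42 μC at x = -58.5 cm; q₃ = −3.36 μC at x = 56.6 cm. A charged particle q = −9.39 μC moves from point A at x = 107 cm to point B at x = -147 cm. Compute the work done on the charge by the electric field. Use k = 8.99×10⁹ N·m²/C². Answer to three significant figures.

The work done by the electric force is W_field = −ΔU = −q(V_B − V_A) = q(V_A − V_B).
At A: distances to the source charges are 0.618 m, 1.66 m, 0.504 m; V_A = Σ kqᵢ/rᵢ = 2.13×10⁴ V.
At B: distances to the source charges are 1.92 m, 0.885 m, 2.04 m; V_B = Σ kqᵢ/rᵢ = -1.75×10⁴ V.
ΔV = V_B − V_A = -3.88×10⁴ V.
W_field = −qΔV = −(-9.39×10⁻⁶ C)(-3.88×10⁴ V) = -0.364 J.

-0.364 J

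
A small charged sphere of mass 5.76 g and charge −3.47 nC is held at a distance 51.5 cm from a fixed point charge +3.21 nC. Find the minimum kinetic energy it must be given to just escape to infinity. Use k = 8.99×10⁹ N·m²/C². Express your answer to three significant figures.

To just escape, total mechanical energy must reach zero at infinity: ½mv²_min + U = 0, so ½mv²_min = −U = |kQq|/r.
|U| = |kQq|/r = (8.99×10⁹ N·m²/C²)(3.21×10⁻⁹)(3.47×10⁻⁹)/(0.515) = 1.94×10⁻⁷ J.

1.94×10⁻⁷ J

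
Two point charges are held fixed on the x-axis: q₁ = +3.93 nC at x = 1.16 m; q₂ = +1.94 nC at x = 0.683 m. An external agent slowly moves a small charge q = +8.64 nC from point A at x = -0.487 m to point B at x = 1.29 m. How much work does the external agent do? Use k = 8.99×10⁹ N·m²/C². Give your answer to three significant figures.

For quasistatic motion the external work equals the change in potential energy: W_ext = qΔV = q(V_B − V_A).
At A: distances to the source charges are 1.65 m, 1.17 m; V_A = Σ kqᵢ/rᵢ = 36.4 V.
At B: distances to the source charges are 0.130 m, 0.607 m; V_B = Σ kqᵢ/rᵢ = 301 V.
ΔV = V_B − V_A = 264 V.
W_ext = qΔV = (8.64×10⁻⁹ C)(264 V) = 2.28×10⁻⁶ J.

2.28×10⁻⁶ J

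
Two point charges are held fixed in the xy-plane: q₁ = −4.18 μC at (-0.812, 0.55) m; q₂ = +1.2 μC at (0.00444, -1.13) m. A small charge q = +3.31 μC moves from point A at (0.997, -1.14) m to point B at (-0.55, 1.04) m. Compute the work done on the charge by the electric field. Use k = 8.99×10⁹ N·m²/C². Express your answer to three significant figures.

The work done by the electric force is W_field = −ΔU = −q(V_B − V_A) = q(V_A − V_B).
At A: distances to the source charges are 2.48 m, 0.993 m; V_A = Σ kqᵢ/rᵢ = -4310 V.
At B: distances to the source charges are 0.556 m, 2.24 m; V_B = Σ kqᵢ/rᵢ = -6.28×10⁴ V.
ΔV = V_B − V_A = -5.85×10⁴ V.
W_field = −qΔV = −(3.31×10⁻⁶ C)(-5.85×10⁴ V) = 0.194 J.

0.194 J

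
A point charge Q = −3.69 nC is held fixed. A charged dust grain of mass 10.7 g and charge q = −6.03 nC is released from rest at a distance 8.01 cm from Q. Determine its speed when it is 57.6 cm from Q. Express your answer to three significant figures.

Only the electrostatic force acts, so mechanical energy is conserved: ½mv² = U₁ − U₂ = kQq(1/r₁ − 1/r₂).
U₁ − U₂ = (8.99×10⁹ N·m²/C²)(-3.69×10⁻⁹ C)(-6.03×10⁻⁹ C)(1/0.0801 − 1/0.576) = 2.15×10⁻⁶ J.
v = √(2·2.15×10⁻⁶/0.0107) = 0.0200 m/s.

0.0200 m/s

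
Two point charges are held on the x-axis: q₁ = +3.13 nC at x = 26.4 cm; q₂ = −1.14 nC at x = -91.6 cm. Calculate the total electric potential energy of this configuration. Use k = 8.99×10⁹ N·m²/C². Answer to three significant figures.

-2.72×10⁻⁸ J

The work to assemble the configuration equals its total potential energy, U = Σ kqᵢqⱼ/rᵢⱼ over all pairs.
Pair separations: r₁₂ = 1.18 m.
U = (-2.72×10⁻⁸) = -2.72×10⁻⁸ J.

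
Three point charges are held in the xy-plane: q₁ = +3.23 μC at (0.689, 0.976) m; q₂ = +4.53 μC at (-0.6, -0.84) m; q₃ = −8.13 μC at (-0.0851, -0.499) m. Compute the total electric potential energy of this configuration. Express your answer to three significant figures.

-0.619 J

The assembly work is the sum of pairwise potential energies, U = Σ_{i<j} kqᵢqⱼ/rᵢⱼ.
Pair separations: r₁₂ = 2.23 m, r₁₃ = 1.67 m, r₂₃ = 0.618 m.
U = (0.0591) + (-0.142) + (-0.536) = -0.619 J.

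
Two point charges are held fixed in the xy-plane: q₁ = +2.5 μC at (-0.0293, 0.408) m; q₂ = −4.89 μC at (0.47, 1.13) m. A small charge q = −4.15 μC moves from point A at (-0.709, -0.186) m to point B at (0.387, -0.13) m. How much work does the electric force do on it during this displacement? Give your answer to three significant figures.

The work done by the electric force is W_field = −ΔU = −q(V_B − V_A) = q(V_A − V_B).
At A: distances to the source charges are 0.903 m, 1.77 m; V_A = Σ kqᵢ/rᵢ = 17.6 V.
At B: distances to the source charges are 0.680 m, 1.26 m; V_B = Σ kqᵢ/rᵢ = -1780 V.
ΔV = V_B − V_A = -1790 V.
W_field = −qΔV = −(-4.15×10⁻⁶ C)(-1790 V) = -7.44×10⁻³ J.

-7.44×10⁻³ J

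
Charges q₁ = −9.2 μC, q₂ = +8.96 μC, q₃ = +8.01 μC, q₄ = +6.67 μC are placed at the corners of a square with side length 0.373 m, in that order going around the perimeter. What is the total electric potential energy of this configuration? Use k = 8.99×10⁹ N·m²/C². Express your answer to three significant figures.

-0.686 J

The assembly work is the sum of pairwise potential energies, U = Σ_{i<j} kqᵢqⱼ/rᵢⱼ.
The four side pairs have separation 0.373 m and the two diagonal pairs 0.528 m.
Summing all 6 pair terms gives U = -0.686 J.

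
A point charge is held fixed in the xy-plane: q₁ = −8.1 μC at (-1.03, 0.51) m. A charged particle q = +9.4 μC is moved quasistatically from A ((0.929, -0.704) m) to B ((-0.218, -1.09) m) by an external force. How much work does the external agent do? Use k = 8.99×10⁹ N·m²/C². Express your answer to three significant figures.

-0.0845 J

For quasistatic motion the external work equals the change in potential energy: W_ext = qΔV = q(V_B − V_A).
At A: distance to the source charge is 2.30 m; V_A = kq₁/r = -3.16×10⁴ V.
At B: distance to the source charge is 1.79 m; V_B = kq₁/r = -4.06×10⁴ V.
ΔV = V_B − V_A = -8990 V.
W_ext = qΔV = (9.40×10⁻⁶ C)(-8990 V) = -0.0845 J.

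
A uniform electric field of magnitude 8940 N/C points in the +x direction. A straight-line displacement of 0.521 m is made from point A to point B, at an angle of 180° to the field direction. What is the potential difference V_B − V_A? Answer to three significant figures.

4660 V

Only the component of displacement along E changes the potential: ΔV = −E·d·cosθ.
ΔV = −(8940 V/m)(0.521 m)cos180° = 4660 V.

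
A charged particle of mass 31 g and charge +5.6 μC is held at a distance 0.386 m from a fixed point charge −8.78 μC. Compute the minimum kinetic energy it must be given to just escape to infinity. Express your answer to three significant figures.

1.15 J

To just escape, total mechanical energy must reach zero at infinity: ½mv²_min + U = 0, so ½mv²_min = −U = |kQq|/r.
|U| = |kQq|/r = (8.99×10⁹ N·m²/C²)(8.78×10⁻⁶)(5.60×10⁻⁶)/(0.386) = 1.15 J.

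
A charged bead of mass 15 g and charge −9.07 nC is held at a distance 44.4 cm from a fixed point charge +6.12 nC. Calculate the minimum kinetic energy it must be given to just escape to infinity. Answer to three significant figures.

1.12×10⁻⁶ J

To just escape, total mechanical energy must reach zero at infinity: ½mv²_min + U = 0, so ½mv²_min = −U = |kQq|/r.
|U| = |kQq|/r = (8.99×10⁹ N·m²/C²)(6.12×10⁻⁹)(9.07×10⁻⁹)/(0.444) = 1.12×10⁻⁶ J.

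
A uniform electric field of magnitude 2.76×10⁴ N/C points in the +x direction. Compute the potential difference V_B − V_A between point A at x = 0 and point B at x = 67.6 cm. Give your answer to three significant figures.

In a uniform field, potential decreases in the direction of E: V_B − V_A = −E·Δx.
V_B − V_A = −(2.76×10⁴ V/m)(0.676 m) = -1.87×10⁴ V.

-1.87×10⁴ V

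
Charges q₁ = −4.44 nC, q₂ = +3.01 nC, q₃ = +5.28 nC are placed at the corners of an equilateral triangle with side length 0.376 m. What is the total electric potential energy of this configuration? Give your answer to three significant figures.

The work to assemble the configuration equals its total potential energy, U = Σ kqᵢqⱼ/rᵢⱼ over all pairs.
All three pair separations equal the side length, 0.376 m.
U = (-3.20×10⁻⁷) + (-5.61×10⁻⁷) + (3.80×10⁻⁷) = -5.00×10⁻⁷ J.

-5.00×10⁻⁷ J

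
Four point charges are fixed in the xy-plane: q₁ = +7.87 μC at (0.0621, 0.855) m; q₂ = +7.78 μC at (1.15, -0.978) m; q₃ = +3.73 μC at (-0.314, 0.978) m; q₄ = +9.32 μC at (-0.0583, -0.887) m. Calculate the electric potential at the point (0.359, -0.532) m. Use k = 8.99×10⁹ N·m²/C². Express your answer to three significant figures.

3.00×10⁵ V

The total potential is the scalar sum of each charge's contribution, V = Σ kqᵢ/rᵢ.
Distances from the field point to each charge: r₁ = 1.42 m, r₂ = 0.908 m, r₃ = 1.65 m, r₄ = 0.548 m.
V = k[(7.87×10⁻⁶)/(1.42) + (7.78×10⁻⁶)/(0.908) + (3.73×10⁻⁶)/(1.65) + (9.32×10⁻⁶)/(0.548)] = 3.00×10⁵ V.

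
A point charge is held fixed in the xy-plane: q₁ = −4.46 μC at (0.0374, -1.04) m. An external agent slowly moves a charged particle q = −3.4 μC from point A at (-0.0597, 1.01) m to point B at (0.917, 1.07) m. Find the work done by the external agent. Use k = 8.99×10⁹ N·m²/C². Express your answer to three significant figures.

-6.79×10⁻³ J

For quasistatic motion the external work equals the change in potential energy: W_ext = qΔV = q(V_B − V_A).
At A: distance to the source charge is 2.05 m; V_A = kq₁/r = -1.95×10⁴ V.
At B: distance to the source charge is 2.29 m; V_B = kq₁/r = -1.75×10⁴ V.
ΔV = V_B − V_A = 2000 V.
W_ext = qΔV = (-3.40×10⁻⁶ C)(2000 V) = -6.79×10⁻³ J.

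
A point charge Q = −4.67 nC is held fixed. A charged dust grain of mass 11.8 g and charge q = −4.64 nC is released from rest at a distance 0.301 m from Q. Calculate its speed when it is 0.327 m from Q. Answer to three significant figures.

2.95×10⁻³ m/s

Only the electrostatic force acts, so mechanical energy is conserved: ½mv² = U₁ − U₂ = kQq(1/r₁ − 1/r₂).
U₁ − U₂ = (8.99×10⁹ N·m²/C²)(-4.67×10⁻⁹ C)(-4.64×10⁻⁹ C)(1/0.301 − 1/0.327) = 5.15×10⁻⁸ J.
v = √(2·5.15×10⁻⁸/0.0118) = 2.95×10⁻³ m/s.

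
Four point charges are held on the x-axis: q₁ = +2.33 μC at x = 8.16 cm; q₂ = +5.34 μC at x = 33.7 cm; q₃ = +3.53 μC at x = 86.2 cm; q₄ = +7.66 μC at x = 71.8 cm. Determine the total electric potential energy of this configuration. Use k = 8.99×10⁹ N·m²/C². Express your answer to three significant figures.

3.76 J

The assembly work is the sum of pairwise potential energies, U = Σ_{i<j} kqᵢqⱼ/rᵢⱼ.
Pair separations: r₁₂ = 0.255 m, r₁₃ = 0.780 m, r₁₄ = 0.636 m, r₂₃ = 0.525 m, r₂₄ = 0.381 m, r₃₄ = 0.144 m.
Summing all 6 pair terms gives U = 3.76 J.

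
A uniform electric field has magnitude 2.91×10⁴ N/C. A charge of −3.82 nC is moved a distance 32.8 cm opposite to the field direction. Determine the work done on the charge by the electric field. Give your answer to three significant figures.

3.65×10⁻⁵ J

The potential change for a displacement 32.8 cm opposite to the field direction is ΔV = +Ed = 9540 V.
W_field = −qΔV = 3.65×10⁻⁵ J.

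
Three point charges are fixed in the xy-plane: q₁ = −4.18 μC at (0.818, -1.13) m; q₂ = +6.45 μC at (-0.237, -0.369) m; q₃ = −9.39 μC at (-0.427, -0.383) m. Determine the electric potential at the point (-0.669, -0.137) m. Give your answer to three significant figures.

-1.47×10⁵ V

Electric potential is a scalar, so the contributions from each charge add algebraically: V = Σ kqᵢ/rᵢ.
Distances from the field point to each charge: r₁ = 1.79 m, r₂ = 0.490 m, r₃ = 0.345 m.
V = k[(-4.18×10⁻⁶)/(1.79) + (6.45×10⁻⁶)/(0.490) + (-9.39×10⁻⁶)/(0.345)] = -1.47×10⁵ V.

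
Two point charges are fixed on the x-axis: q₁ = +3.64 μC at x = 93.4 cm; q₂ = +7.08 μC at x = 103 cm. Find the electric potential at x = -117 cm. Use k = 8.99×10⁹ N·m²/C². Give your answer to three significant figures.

4.45×10⁴ V

The total potential is the scalar sum of each charge's contribution, V = Σ kqᵢ/rᵢ.
Distances from the field point to each charge: r₁ = 2.10 m, r₂ = 2.20 m.
V = k[(3.64×10⁻⁶)/(2.10) + (7.08×10⁻⁶)/(2.20)] = 4.45×10⁴ V.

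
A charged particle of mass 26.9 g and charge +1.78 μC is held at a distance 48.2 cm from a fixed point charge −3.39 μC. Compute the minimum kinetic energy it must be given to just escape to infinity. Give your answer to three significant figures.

To just escape, total mechanical energy must reach zero at infinity: ½mv²_min + U = 0, so ½mv²_min = −U = |kQq|/r.
|U| = |kQq|/r = (8.99×10⁹ N·m²/C²)(3.39×10⁻⁶)(1.78×10⁻⁶)/(0.482) = 0.113 J.

0.113 J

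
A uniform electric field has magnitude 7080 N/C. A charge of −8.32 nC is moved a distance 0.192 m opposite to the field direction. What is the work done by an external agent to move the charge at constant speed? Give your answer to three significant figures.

The potential change for a displacement 0.192 m opposite to the field direction is ΔV = +Ed = 1360 V.
W_ext = qΔV = -1.13×10⁻⁵ J.

-1.13×10⁻⁵ J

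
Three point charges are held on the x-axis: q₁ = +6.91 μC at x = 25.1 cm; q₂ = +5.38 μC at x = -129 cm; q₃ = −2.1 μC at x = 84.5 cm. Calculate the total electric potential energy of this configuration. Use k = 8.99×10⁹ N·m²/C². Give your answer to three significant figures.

The work to assemble the configuration equals its total potential energy, U = Σ kqᵢqⱼ/rᵢⱼ over all pairs.
Pair separations: r₁₂ = 1.54 m, r₁₃ = 0.594 m, r₂₃ = 2.13 m.
U = (0.217) + (-0.220) + (-0.0476) = -0.0503 J.

-0.0503 J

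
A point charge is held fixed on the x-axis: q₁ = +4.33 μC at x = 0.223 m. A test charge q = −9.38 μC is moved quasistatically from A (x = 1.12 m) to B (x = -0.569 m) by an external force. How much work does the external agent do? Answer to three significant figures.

-0.0540 J

For quasistatic motion the external work equals the change in potential energy: W_ext = qΔV = q(V_B − V_A).
At A: distance to the source charge is 0.897 m; V_A = kq₁/r = 4.34×10⁴ V.
At B: distance to the source charge is 0.792 m; V_B = kq₁/r = 4.91×10⁴ V.
ΔV = V_B − V_A = 5750 V.
W_ext = qΔV = (-9.38×10⁻⁶ C)(5750 V) = -0.0540 J.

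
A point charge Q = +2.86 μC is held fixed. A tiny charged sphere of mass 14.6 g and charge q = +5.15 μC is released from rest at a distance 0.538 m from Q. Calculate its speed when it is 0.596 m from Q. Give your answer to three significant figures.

Only the electrostatic force acts, so mechanical energy is conserved: ½mv² = U₁ − U₂ = kQq(1/r₁ − 1/r₂).
U₁ − U₂ = (8.99×10⁹ N·m²/C²)(2.86×10⁻⁶ C)(5.15×10⁻⁶ C)(1/0.538 − 1/0.596) = 0.0240 J.
v = √(2·0.0240/0.0146) = 1.81 m/s.

1.81 m/s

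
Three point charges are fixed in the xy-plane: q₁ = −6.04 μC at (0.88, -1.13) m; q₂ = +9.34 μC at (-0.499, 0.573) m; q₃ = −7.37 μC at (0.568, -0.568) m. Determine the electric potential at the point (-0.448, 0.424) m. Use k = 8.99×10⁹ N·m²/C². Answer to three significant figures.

Electric potential is a scalar, so the contributions from each charge add algebraically: V = Σ kqᵢ/rᵢ.
Distances from the field point to each charge: r₁ = 2.04 m, r₂ = 0.157 m, r₃ = 1.42 m.
V = k[(-6.04×10⁻⁶)/(2.04) + (9.34×10⁻⁶)/(0.157) + (-7.37×10⁻⁶)/(1.42)] = 4.60×10⁵ V.

4.60×10⁵ V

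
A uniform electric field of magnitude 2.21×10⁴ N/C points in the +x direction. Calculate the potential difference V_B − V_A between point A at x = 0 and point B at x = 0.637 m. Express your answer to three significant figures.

-1.41×10⁴ V

In a uniform field, potential decreases in the direction of E: V_B − V_A = −E·Δx.
V_B − V_A = −(2.21×10⁴ V/m)(0.637 m) = -1.41×10⁴ V.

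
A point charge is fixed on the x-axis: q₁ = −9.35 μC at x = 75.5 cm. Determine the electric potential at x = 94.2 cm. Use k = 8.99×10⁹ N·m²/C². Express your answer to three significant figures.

The total potential is the scalar sum of each charge's contribution, V = Σ kqᵢ/rᵢ.
V = k[(-9.35×10⁻⁶)/(0.187)] = -4.49×10⁵ V.

-4.49×10⁵ V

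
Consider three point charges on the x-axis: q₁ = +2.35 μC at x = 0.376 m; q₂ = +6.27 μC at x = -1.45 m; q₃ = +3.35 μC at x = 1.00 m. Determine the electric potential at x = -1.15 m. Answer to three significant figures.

Electric potential is a scalar, so the contributions from each charge add algebraically: V = Σ kqᵢ/rᵢ.
Distances from the field point to each charge: r₁ = 1.53 m, r₂ = 0.300 m, r₃ = 2.15 m.
V = k[(2.35×10⁻⁶)/(1.53) + (6.27×10⁻⁶)/(0.300) + (3.35×10⁻⁶)/(2.15)] = 2.16×10⁵ V.

2.16×10⁵ V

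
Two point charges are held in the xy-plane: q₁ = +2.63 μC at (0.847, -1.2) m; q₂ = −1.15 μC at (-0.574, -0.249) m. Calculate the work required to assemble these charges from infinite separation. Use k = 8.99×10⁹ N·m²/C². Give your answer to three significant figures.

-0.0159 J

The work to assemble the configuration equals its total potential energy, U = Σ kqᵢqⱼ/rᵢⱼ over all pairs.
Pair separations: r₁₂ = 1.71 m.
U = (-0.0159) = -0.0159 J.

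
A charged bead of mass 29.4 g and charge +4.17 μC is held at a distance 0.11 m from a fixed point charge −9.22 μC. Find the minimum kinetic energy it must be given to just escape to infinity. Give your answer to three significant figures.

3.14 J

To just escape, total mechanical energy must reach zero at infinity: ½mv²_min + U = 0, so ½mv²_min = −U = |kQq|/r.
|U| = |kQq|/r = (8.99×10⁹ N·m²/C²)(9.22×10⁻⁶)(4.17×10⁻⁶)/(0.110) = 3.14 J.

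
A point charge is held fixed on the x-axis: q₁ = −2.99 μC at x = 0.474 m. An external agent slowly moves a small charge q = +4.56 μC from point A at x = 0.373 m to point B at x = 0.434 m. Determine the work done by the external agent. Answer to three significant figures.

-1.85 J

For quasistatic motion the external work equals the change in potential energy: W_ext = qΔV = q(V_B − V_A).
At A: distance to the source charge is 0.101 m; V_A = kq₁/r = -2.66×10⁵ V.
At B: distance to the source charge is 0.0400 m; V_B = kq₁/r = -6.72×10⁵ V.
ΔV = V_B − V_A = -4.06×10⁵ V.
W_ext = qΔV = (4.56×10⁻⁶ C)(-4.06×10⁵ V) = -1.85 J.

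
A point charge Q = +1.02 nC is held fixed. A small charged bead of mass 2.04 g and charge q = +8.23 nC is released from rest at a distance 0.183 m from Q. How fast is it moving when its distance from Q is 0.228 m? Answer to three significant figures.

Only the electrostatic force acts, so mechanical energy is conserved: ½mv² = U₁ − U₂ = kQq(1/r₁ − 1/r₂).
U₁ − U₂ = (8.99×10⁹ N·m²/C²)(1.02×10⁻⁹ C)(8.23×10⁻⁹ C)(1/0.183 − 1/0.228) = 8.14×10⁻⁸ J.
v = √(2·8.14×10⁻⁸/2.04×10⁻³) = 8.93×10⁻³ m/s.

8.93×10⁻³ m/s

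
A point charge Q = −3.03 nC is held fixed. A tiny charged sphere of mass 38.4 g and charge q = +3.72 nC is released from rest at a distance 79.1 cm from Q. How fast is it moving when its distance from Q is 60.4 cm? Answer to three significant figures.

Only the electrostatic force acts, so mechanical energy is conserved: ½mv² = U₁ − U₂ = kQq(1/r₁ − 1/r₂).
U₁ − U₂ = (8.99×10⁹ N·m²/C²)(-3.03×10⁻⁹ C)(3.72×10⁻⁹ C)(1/0.791 − 1/0.604) = 3.97×10⁻⁸ J.
v = √(2·3.97×10⁻⁸/0.0384) = 1.44×10⁻³ m/s.

1.44×10⁻³ m/s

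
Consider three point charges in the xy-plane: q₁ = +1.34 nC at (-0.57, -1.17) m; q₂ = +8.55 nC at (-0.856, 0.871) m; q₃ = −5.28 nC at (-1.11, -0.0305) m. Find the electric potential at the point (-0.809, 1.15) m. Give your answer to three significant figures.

The total potential is the scalar sum of each charge's contribution, V = Σ kqᵢ/rᵢ.
Distances from the field point to each charge: r₁ = 2.33 m, r₂ = 0.283 m, r₃ = 1.22 m.
V = k[(1.34×10⁻⁹)/(2.33) + (8.55×10⁻⁹)/(0.283) + (-5.28×10⁻⁹)/(1.22)] = 238 V.

238 V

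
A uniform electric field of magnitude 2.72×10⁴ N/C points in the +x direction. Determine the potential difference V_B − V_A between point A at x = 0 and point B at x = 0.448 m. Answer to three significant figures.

In a uniform field, potential decreases in the direction of E: V_B − V_A = −E·Δx.
V_B − V_A = −(2.72×10⁴ V/m)(0.448 m) = -1.22×10⁴ V.

-1.22×10⁴ V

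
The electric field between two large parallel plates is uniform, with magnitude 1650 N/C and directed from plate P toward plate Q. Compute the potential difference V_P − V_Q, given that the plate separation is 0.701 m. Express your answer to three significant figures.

In a uniform field, potential decreases in the direction of E: ΔV = −E·d for a displacement d parallel to E.
Going from Q to P is a displacement of 0.701 m opposite to the field, so V_P − V_Q = +Ed = 1160 V.

1160 V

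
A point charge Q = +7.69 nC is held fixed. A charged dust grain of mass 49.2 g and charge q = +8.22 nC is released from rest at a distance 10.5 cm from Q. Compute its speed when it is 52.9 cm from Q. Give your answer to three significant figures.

0.0133 m/s

Only the electrostatic force acts, so mechanical energy is conserved: ½mv² = U₁ − U₂ = kQq(1/r₁ − 1/r₂).
U₁ − U₂ = (8.99×10⁹ N·m²/C²)(7.69×10⁻⁹ C)(8.22×10⁻⁹ C)(1/0.105 − 1/0.529) = 4.34×10⁻⁶ J.
v = √(2·4.34×10⁻⁶/0.0492) = 0.0133 m/s.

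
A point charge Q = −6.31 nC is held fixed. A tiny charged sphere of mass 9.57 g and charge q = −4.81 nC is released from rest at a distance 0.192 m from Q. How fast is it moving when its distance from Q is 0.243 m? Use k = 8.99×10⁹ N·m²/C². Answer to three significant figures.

Only the electrostatic force acts, so mechanical energy is conserved: ½mv² = U₁ − U₂ = kQq(1/r₁ − 1/r₂).
U₁ − U₂ = (8.99×10⁹ N·m²/C²)(-6.31×10⁻⁹ C)(-4.81×10⁻⁹ C)(1/0.192 − 1/0.243) = 2.98×10⁻⁷ J.
v = √(2·2.98×10⁻⁷/9.57×10⁻³) = 7.90×10⁻³ m/s.

7.90×10⁻³ m/s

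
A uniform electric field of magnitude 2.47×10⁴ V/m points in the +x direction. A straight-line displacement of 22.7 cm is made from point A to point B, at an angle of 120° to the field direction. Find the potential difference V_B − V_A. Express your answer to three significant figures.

2800 V

Only the component of displacement along E changes the potential: ΔV = −E·d·cosθ.
ΔV = −(2.47×10⁴ V/m)(0.227 m)cos120° = 2800 V.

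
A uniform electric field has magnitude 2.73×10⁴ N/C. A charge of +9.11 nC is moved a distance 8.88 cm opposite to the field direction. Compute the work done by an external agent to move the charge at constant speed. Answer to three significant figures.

2.21×10⁻⁵ J

The potential change for a displacement 8.88 cm opposite to the field direction is ΔV = +Ed = 2420 V.
W_ext = qΔV = 2.21×10⁻⁵ J.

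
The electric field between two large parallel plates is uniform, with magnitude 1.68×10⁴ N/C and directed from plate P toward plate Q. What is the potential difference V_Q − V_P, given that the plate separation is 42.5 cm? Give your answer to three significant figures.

-7140 V

In a uniform field, potential decreases in the direction of E: ΔV = −E·d for a displacement d parallel to E.
Going from P to Q is a displacement of 42.5 cm along the field, so V_Q − V_P = −Ed = -7140 V.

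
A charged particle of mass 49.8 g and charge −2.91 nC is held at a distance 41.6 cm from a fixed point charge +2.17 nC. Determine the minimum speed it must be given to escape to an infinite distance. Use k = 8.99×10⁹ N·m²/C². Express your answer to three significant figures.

To just escape, total mechanical energy must reach zero at infinity: ½mv²_min + U = 0, so ½mv²_min = −U = |kQq|/r.
|U| = |kQq|/r = (8.99×10⁹ N·m²/C²)(2.17×10⁻⁹)(2.91×10⁻⁹)/(0.416) = 1.36×10⁻⁷ J.
v_min = √(2|U|/m) = √(2·1.36×10⁻⁷/0.0498) = 2.34×10⁻³ m/s.

2.34×10⁻³ m/s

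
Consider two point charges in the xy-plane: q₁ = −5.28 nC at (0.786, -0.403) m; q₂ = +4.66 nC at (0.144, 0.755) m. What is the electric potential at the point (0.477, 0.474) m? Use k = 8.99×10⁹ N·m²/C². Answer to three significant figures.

Electric potential is a scalar, so the contributions from each charge add algebraically: V = Σ kqᵢ/rᵢ.
Distances from the field point to each charge: r₁ = 0.930 m, r₂ = 0.436 m.
V = k[(-5.28×10⁻⁹)/(0.930) + (4.66×10⁻⁹)/(0.436)] = 45.1 V.

45.1 V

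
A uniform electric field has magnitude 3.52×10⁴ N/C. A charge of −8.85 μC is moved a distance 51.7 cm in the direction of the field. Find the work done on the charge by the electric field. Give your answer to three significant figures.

-0.161 J

The potential change for a displacement 51.7 cm in the direction of the field is ΔV = −Ed = -1.82×10⁴ V.
W_field = −qΔV = -0.161 J.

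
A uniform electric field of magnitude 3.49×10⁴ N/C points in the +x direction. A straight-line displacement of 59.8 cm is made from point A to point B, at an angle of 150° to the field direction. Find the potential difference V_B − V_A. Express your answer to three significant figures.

1.81×10⁴ V

Only the component of displacement along E changes the potential: ΔV = −E·d·cosθ.
ΔV = −(3.49×10⁴ V/m)(0.598 m)cos150° = 1.81×10⁴ V.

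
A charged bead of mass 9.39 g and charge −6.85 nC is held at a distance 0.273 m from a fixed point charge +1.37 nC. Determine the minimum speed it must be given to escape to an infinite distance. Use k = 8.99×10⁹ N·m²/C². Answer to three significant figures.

8.11×10⁻³ m/s

To just escape, total mechanical energy must reach zero at infinity: ½mv²_min + U = 0, so ½mv²_min = −U = |kQq|/r.
|U| = |kQq|/r = (8.99×10⁹ N·m²/C²)(1.37×10⁻⁹)(6.85×10⁻⁹)/(0.273) = 3.09×10⁻⁷ J.
v_min = √(2|U|/m) = √(2·3.09×10⁻⁷/9.39×10⁻³) = 8.11×10⁻³ m/s.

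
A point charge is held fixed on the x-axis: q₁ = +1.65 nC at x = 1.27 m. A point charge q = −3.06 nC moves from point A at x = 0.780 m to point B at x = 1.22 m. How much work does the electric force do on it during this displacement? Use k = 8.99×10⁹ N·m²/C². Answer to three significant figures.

The work done by the electric force is W_field = −ΔU = −q(V_B − V_A) = q(V_A − V_B).
At A: distance to the source charge is 0.490 m; V_A = kq₁/r = 30.3 V.
At B: distance to the source charge is 0.0500 m; V_B = kq₁/r = 297 V.
ΔV = V_B − V_A = 266 V.
W_field = −qΔV = −(-3.06×10⁻⁹ C)(266 V) = 8.15×10⁻⁷ J.

8.15×10⁻⁷ J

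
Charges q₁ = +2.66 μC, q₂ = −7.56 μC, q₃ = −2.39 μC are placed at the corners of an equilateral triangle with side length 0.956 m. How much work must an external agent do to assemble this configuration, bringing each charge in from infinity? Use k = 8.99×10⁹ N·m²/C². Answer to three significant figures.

-0.0790 J

The work to assemble the configuration equals its total potential energy, U = Σ kqᵢqⱼ/rᵢⱼ over all pairs.
All three pair separations equal the side length, 0.956 m.
U = (-0.189) + (-0.0598) + (0.170) = -0.0790 J.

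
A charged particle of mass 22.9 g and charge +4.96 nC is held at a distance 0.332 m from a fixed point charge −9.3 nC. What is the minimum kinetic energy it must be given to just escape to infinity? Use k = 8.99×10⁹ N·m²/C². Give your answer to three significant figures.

To just escape, total mechanical energy must reach zero at infinity: ½mv²_min + U = 0, so ½mv²_min = −U = |kQq|/r.
|U| = |kQq|/r = (8.99×10⁹ N·m²/C²)(9.30×10⁻⁹)(4.96×10⁻⁹)/(0.332) = 1.25×10⁻⁶ J.

1.25×10⁻⁶ J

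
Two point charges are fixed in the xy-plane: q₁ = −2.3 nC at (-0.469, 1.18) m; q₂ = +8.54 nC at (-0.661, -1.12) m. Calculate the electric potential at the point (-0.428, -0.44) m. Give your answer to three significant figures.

Electric potential is a scalar, so the contributions from each charge add algebraically: V = Σ kqᵢ/rᵢ.
Distances from the field point to each charge: r₁ = 1.62 m, r₂ = 0.719 m.
V = k[(-2.30×10⁻⁹)/(1.62) + (8.54×10⁻⁹)/(0.719)] = 94.0 V.

94.0 V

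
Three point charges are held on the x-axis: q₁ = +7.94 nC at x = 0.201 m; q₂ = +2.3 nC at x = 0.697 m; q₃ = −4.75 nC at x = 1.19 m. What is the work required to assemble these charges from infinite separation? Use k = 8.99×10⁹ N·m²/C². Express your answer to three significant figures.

-2.11×10⁻⁷ J

The assembly work is the sum of pairwise potential energies, U = Σ_{i<j} kqᵢqⱼ/rᵢⱼ.
Pair separations: r₁₂ = 0.496 m, r₁₃ = 0.989 m, r₂₃ = 0.493 m.
U = (3.31×10⁻⁷) + (-3.43×10⁻⁷) + (-1.99×10⁻⁷) = -2.11×10⁻⁷ J.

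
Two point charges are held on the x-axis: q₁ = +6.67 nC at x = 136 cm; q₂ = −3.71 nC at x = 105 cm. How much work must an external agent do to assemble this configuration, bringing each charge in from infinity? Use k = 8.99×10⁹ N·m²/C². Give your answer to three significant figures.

The work to assemble the configuration equals its total potential energy, U = Σ kqᵢqⱼ/rᵢⱼ over all pairs.
Pair separations: r₁₂ = 0.310 m.
U = (-7.18×10⁻⁷) = -7.18×10⁻⁷ J.

-7.18×10⁻⁷ J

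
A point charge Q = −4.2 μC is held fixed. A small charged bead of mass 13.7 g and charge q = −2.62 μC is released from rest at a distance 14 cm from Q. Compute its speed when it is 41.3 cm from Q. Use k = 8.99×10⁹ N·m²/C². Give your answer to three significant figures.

8.26 m/s

Only the electrostatic force acts, so mechanical energy is conserved: ½mv² = U₁ − U₂ = kQq(1/r₁ − 1/r₂).
U₁ − U₂ = (8.99×10⁹ N·m²/C²)(-4.20×10⁻⁶ C)(-2.62×10⁻⁶ C)(1/0.140 − 1/0.413) = 0.467 J.
v = √(2·0.467/0.0137) = 8.26 m/s.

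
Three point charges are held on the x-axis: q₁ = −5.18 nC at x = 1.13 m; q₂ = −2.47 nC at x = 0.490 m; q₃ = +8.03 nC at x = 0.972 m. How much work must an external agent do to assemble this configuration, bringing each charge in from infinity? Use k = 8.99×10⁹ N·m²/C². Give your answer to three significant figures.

-2.56×10⁻⁶ J

The work to assemble the configuration equals its total potential energy, U = Σ kqᵢqⱼ/rᵢⱼ over all pairs.
Pair separations: r₁₂ = 0.640 m, r₁₃ = 0.158 m, r₂₃ = 0.482 m.
U = (1.80×10⁻⁷) + (-2.37×10⁻⁶) + (-3.70×10⁻⁷) = -2.56×10⁻⁶ J.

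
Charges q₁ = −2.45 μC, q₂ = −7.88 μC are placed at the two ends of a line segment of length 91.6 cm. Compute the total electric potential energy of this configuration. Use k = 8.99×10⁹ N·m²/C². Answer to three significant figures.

The work to assemble the configuration equals its total potential energy, U = Σ kqᵢqⱼ/rᵢⱼ over all pairs.
The separation is r = 0.916 m.
U = (0.189) = 0.189 J.

0.189 J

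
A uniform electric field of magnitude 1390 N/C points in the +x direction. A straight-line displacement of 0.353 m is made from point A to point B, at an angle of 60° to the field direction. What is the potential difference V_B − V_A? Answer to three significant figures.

-245 V

Only the component of displacement along E changes the potential: ΔV = −E·d·cosθ.
ΔV = −(1390 V/m)(0.353 m)cos60° = -245 V.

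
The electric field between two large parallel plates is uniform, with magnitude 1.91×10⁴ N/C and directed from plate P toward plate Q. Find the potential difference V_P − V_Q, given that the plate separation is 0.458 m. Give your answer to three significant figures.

In a uniform field, potential decreases in the direction of E: ΔV = −E·d for a displacement d parallel to E.
Going from Q to P is a displacement of 0.458 m opposite to the field, so V_P − V_Q = +Ed = 8750 V.

8750 V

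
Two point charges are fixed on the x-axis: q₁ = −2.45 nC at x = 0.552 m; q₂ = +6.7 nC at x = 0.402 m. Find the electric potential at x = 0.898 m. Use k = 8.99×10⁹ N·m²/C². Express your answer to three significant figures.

57.8 V

The total potential is the scalar sum of each charge's contribution, V = Σ kqᵢ/rᵢ.
Distances from the field point to each charge: r₁ = 0.346 m, r₂ = 0.496 m.
V = k[(-2.45×10⁻⁹)/(0.346) + (6.70×10⁻⁹)/(0.496)] = 57.8 V.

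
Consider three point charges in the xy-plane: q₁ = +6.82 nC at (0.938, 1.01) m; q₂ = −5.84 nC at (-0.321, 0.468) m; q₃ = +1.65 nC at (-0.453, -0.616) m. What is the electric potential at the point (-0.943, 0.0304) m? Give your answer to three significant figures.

-21.8 V

The total potential is the scalar sum of each charge's contribution, V = Σ kqᵢ/rᵢ.
Distances from the field point to each charge: r₁ = 2.12 m, r₂ = 0.761 m, r₃ = 0.811 m.
V = k[(6.82×10⁻⁹)/(2.12) + (-5.84×10⁻⁹)/(0.761) + (1.65×10⁻⁹)/(0.811)] = -21.8 V.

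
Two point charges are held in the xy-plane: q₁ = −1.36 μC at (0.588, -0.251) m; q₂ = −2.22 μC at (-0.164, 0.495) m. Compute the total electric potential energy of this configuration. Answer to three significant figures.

0.0256 J

The assembly work is the sum of pairwise potential energies, U = Σ_{i<j} kqᵢqⱼ/rᵢⱼ.
Pair separations: r₁₂ = 1.06 m.
U = (0.0256) = 0.0256 J.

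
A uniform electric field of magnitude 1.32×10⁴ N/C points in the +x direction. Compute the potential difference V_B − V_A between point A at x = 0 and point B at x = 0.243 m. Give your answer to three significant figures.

In a uniform field, potential decreases in the direction of E: V_B − V_A = −E·Δx.
V_B − V_A = −(1.32×10⁴ V/m)(0.243 m) = -3210 V.

-3210 V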